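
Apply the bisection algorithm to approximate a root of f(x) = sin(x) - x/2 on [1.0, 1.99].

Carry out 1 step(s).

f(x) = sin(x) - x/2
Initial interval: [1.0, 1.99]

Iteration 1:
  c_1 = (1.000000 + 1.990000)/2 = 1.495000
  f(c_1) = f(1.495000) = 0.249629
  f(a) × f(c) ≥ 0, new interval: [1.495000, 1.990000]

After 1 iteration(s), the approximation is c_1 = 1.495000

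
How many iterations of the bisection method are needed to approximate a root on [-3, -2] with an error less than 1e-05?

We need (b-a)/2^n ≤ 1e-05
(-2 - (-3))/2^n ≤ 1e-05
1/2^n ≤ 1e-05
2^n ≥ 100000
n ≥ log₂(100000) = 16.61
n ≥ 17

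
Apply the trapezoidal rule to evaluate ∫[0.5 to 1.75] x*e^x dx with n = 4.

f(x) = x*e^x
a = 0.5, b = 1.75, n = 4
h = (b - a)/n = 0.312500

Trapezoidal rule: (h/2)[f(x₀) + 2f(x₁) + 2f(x₂) + ... + f(xₙ)]

x_0 = 0.5000, f(x_0) = 0.824361, coefficient = 1
x_1 = 0.8125, f(x_1) = 1.830997, coefficient = 2
x_2 = 1.1250, f(x_2) = 3.465244, coefficient = 2
x_3 = 1.4375, f(x_3) = 6.052101, coefficient = 2
x_4 = 1.7500, f(x_4) = 10.070555, coefficient = 1

I ≈ (0.312500/2) × 33.591599 = 5.248687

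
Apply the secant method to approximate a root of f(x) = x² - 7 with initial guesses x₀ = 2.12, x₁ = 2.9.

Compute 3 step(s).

f(x) = x² - 7
x₀ = 2.12, x₁ = 2.9

Secant formula: x_{n+1} = x_n - f(x_n)(x_n - x_{n-1})/(f(x_n) - f(x_{n-1}))

Iteration 1:
  f(2.120000) = -2.505600
  f(2.900000) = 1.410000
  x_2 = 2.900000 - 1.410000×(2.900000 - 2.120000)/(1.410000 - (-2.505600))
       = 2.619124
Iteration 2:
  f(2.900000) = 1.410000
  f(2.619124) = -0.140192
  x_3 = 2.619124 - (-0.140192)×(2.619124 - 2.900000)/(-0.140192 - 1.410000)
       = 2.644525
Iteration 3:
  f(2.619124) = -0.140192
  f(2.644525) = -0.006489
  x_4 = 2.644525 - (-0.006489)×(2.644525 - 2.619124)/(-0.006489 - (-0.140192))
       = 2.645758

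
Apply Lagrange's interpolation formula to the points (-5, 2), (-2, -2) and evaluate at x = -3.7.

Lagrange interpolation formula:
P(x) = Σ yᵢ × Lᵢ(x)
where Lᵢ(x) = Π_{j≠i} (x - xⱼ)/(xᵢ - xⱼ)

L_0(-3.7) = (-3.7 - (-2))/(-5 - (-2)) = 0.566667
L_1(-3.7) = (-3.7 - (-5))/(-2 - (-5)) = 0.433333

P(-3.7) = 2×L_0(-3.7) + (-2)×L_1(-3.7)
P(-3.7) = 0.266667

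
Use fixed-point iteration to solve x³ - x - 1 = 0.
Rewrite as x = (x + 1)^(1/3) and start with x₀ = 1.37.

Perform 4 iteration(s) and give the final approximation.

Equation: x³ - x - 1 = 0
Fixed-point form: x = (x + 1)^(1/3)
x₀ = 1.37

x_1 = g(1.370000) = 1.333264
x_2 = g(1.333264) = 1.326339
x_3 = g(1.326339) = 1.325026
x_4 = g(1.325026) = 1.324776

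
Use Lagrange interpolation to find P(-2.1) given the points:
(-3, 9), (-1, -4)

Lagrange interpolation formula:
P(x) = Σ yᵢ × Lᵢ(x)
where Lᵢ(x) = Π_{j≠i} (x - xⱼ)/(xᵢ - xⱼ)

L_0(-2.1) = (-2.1 - (-1))/(-3 - (-1)) = 0.550000
L_1(-2.1) = (-2.1 - (-3))/(-1 - (-3)) = 0.450000

P(-2.1) = 9×L_0(-2.1) + (-4)×L_1(-2.1)
P(-2.1) = 3.150000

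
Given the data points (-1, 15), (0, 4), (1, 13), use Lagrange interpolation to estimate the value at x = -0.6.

Lagrange interpolation formula:
P(x) = Σ yᵢ × Lᵢ(x)
where Lᵢ(x) = Π_{j≠i} (x - xⱼ)/(xᵢ - xⱼ)

L_0(-0.6) = (-0.6 - 0)/(-1 - 0) × (-0.6 - 1)/(-1 - 1) = 0.480000
L_1(-0.6) = (-0.6 - (-1))/(0 - (-1)) × (-0.6 - 1)/(0 - 1) = 0.640000
L_2(-0.6) = (-0.6 - (-1))/(1 - (-1)) × (-0.6 - 0)/(1 - 0) = -0.120000

P(-0.6) = 15×L_0(-0.6) + 4×L_1(-0.6) + 13×L_2(-0.6)
P(-0.6) = 8.200000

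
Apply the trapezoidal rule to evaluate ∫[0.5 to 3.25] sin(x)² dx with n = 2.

f(x) = sin(x)²
a = 0.5, b = 3.25, n = 2
h = (b - a)/n = 1.375000

Trapezoidal rule: (h/2)[f(x₀) + 2f(x₁) + 2f(x₂) + ... + f(xₙ)]

x_0 = 0.5000, f(x_0) = 0.229849, coefficient = 1
x_1 = 1.8750, f(x_1) = 0.910280, coefficient = 2
x_2 = 3.2500, f(x_2) = 0.011706, coefficient = 1

I ≈ (1.375000/2) × 2.062114 = 1.417704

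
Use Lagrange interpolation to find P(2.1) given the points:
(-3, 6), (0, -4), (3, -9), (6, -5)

Lagrange interpolation formula:
P(x) = Σ yᵢ × Lᵢ(x)
where Lᵢ(x) = Π_{j≠i} (x - xⱼ)/(xᵢ - xⱼ)

L_0(2.1) = (2.1 - 0)/(-3 - 0) × (2.1 - 3)/(-3 - 3) × (2.1 - 6)/(-3 - 6) = -0.045500
L_1(2.1) = (2.1 - (-3))/(0 - (-3)) × (2.1 - 3)/(0 - 3) × (2.1 - 6)/(0 - 6) = 0.331500
L_2(2.1) = (2.1 - (-3))/(3 - (-3)) × (2.1 - 0)/(3 - 0) × (2.1 - 6)/(3 - 6) = 0.773500
L_3(2.1) = (2.1 - (-3))/(6 - (-3)) × (2.1 - 0)/(6 - 0) × (2.1 - 3)/(6 - 3) = -0.059500

P(2.1) = 6×L_0(2.1) + (-4)×L_1(2.1) + (-9)×L_2(2.1) + (-5)×L_3(2.1)
P(2.1) = -8.263000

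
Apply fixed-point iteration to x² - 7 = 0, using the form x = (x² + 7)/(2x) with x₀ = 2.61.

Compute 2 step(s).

Equation: x² - 7 = 0
Fixed-point form: x = (x² + 7)/(2x)
x₀ = 2.61

x_1 = g(2.610000) = 2.645996
x_2 = g(2.645996) = 2.645751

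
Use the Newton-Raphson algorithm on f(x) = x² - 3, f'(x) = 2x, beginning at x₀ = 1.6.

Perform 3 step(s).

f(x) = x² - 3
f'(x) = 2x
x₀ = 1.6

Newton-Raphson formula: x_{n+1} = x_n - f(x_n)/f'(x_n)

Iteration 1:
  f(1.600000) = -0.440000
  f'(1.600000) = 3.200000
  x_1 = 1.600000 - (-0.440000)/3.200000 = 1.737500
Iteration 2:
  f(1.737500) = 0.018906
  f'(1.737500) = 3.475000
  x_2 = 1.737500 - 0.018906/3.475000 = 1.732059
Iteration 3:
  f(1.732059) = 0.000030
  f'(1.732059) = 3.464119
  x_3 = 1.732059 - 0.000030/3.464119 = 1.732051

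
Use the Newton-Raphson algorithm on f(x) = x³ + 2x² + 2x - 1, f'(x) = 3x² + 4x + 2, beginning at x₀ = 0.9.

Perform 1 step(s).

f(x) = x³ + 2x² + 2x - 1
f'(x) = 3x² + 4x + 2
x₀ = 0.9

Newton-Raphson formula: x_{n+1} = x_n - f(x_n)/f'(x_n)

Iteration 1:
  f(0.900000) = 3.149000
  f'(0.900000) = 8.030000
  x_1 = 0.900000 - 3.149000/8.030000 = 0.507846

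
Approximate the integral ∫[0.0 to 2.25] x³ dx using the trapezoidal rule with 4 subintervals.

f(x) = x³
a = 0.0, b = 2.25, n = 4
h = (b - a)/n = 0.562500

Trapezoidal rule: (h/2)[f(x₀) + 2f(x₁) + 2f(x₂) + ... + f(xₙ)]

x_0 = 0.0000, f(x_0) = 0.000000, coefficient = 1
x_1 = 0.5625, f(x_1) = 0.177979, coefficient = 2
x_2 = 1.1250, f(x_2) = 1.423828, coefficient = 2
x_3 = 1.6875, f(x_3) = 4.805420, coefficient = 2
x_4 = 2.2500, f(x_4) = 11.390625, coefficient = 1

I ≈ (0.562500/2) × 24.205078 = 6.807678
Exact value: 6.407227
Error: 0.400452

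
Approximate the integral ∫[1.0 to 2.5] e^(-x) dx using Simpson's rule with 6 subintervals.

f(x) = e^(-x)
a = 1.0, b = 2.5, n = 6
h = (b - a)/n = 0.250000

Simpson's rule: (h/3)[f(x₀) + 4f(x₁) + 2f(x₂) + ... + f(xₙ)]

x_0 = 1.0000, f(x_0) = 0.367879, coefficient = 1
x_1 = 1.2500, f(x_1) = 0.286505, coefficient = 4
x_2 = 1.5000, f(x_2) = 0.223130, coefficient = 2
x_3 = 1.7500, f(x_3) = 0.173774, coefficient = 4
x_4 = 2.0000, f(x_4) = 0.135335, coefficient = 2
x_5 = 2.2500, f(x_5) = 0.105399, coefficient = 4
x_6 = 2.5000, f(x_6) = 0.082085, coefficient = 1

I ≈ (0.250000/3) × 3.429607 = 0.285801
Exact value: 0.285794
Error: 0.000006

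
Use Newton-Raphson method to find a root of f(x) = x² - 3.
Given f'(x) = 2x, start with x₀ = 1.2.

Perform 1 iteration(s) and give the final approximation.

f(x) = x² - 3
f'(x) = 2x
x₀ = 1.2

Newton-Raphson formula: x_{n+1} = x_n - f(x_n)/f'(x_n)

Iteration 1:
  f(1.200000) = -1.560000
  f'(1.200000) = 2.400000
  x_1 = 1.200000 - (-1.560000)/2.400000 = 1.850000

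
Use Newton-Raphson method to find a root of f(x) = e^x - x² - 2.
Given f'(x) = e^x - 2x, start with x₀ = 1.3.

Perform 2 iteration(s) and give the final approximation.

f(x) = e^x - x² - 2
f'(x) = e^x - 2x
x₀ = 1.3

Newton-Raphson formula: x_{n+1} = x_n - f(x_n)/f'(x_n)

Iteration 1:
  f(1.300000) = -0.020703
  f'(1.300000) = 1.069297
  x_1 = 1.300000 - (-0.020703)/1.069297 = 1.319362
Iteration 2:
  f(1.319362) = 0.000317
  f'(1.319362) = 1.102309
  x_2 = 1.319362 - 0.000317/1.102309 = 1.319074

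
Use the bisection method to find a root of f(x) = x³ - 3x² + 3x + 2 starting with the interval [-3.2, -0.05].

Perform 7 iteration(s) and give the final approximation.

f(x) = x³ - 3x² + 3x + 2
Initial interval: [-3.2, -0.05]

Iteration 1:
  c_1 = (-3.200000 + (-0.050000))/2 = -1.625000
  f(c_1) = f(-1.625000) = -15.087891
  f(a) × f(c) ≥ 0, new interval: [-1.625000, -0.050000]
Iteration 2:
  c_2 = (-1.625000 + (-0.050000))/2 = -0.837500
  f(c_2) = f(-0.837500) = -3.204146
  f(a) × f(c) ≥ 0, new interval: [-0.837500, -0.050000]
Iteration 3:
  c_3 = (-0.837500 + (-0.050000))/2 = -0.443750
  f(c_3) = f(-0.443750) = -0.009373
  f(a) × f(c) ≥ 0, new interval: [-0.443750, -0.050000]
Iteration 4:
  c_4 = (-0.443750 + (-0.050000))/2 = -0.246875
  f(c_4) = f(-0.246875) = 1.061487
  f(a) × f(c) < 0, new interval: [-0.443750, -0.246875]
Iteration 5:
  c_5 = (-0.443750 + (-0.246875))/2 = -0.345313
  f(c_5) = f(-0.345313) = 0.565165
  f(a) × f(c) < 0, new interval: [-0.443750, -0.345313]
Iteration 6:
  c_6 = (-0.443750 + (-0.345313))/2 = -0.394531
  f(c_6) = f(-0.394531) = 0.288031
  f(a) × f(c) < 0, new interval: [-0.443750, -0.394531]
Iteration 7:
  c_7 = (-0.443750 + (-0.394531))/2 = -0.419141
  f(c_7) = f(-0.419141) = 0.141907
  f(a) × f(c) < 0, new interval: [-0.443750, -0.419141]

After 7 iteration(s), the approximation is c_7 = -0.419141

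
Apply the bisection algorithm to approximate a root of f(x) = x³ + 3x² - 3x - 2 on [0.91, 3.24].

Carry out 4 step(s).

f(x) = x³ + 3x² - 3x - 2
Initial interval: [0.91, 3.24]

Iteration 1:
  c_1 = (0.910000 + 3.240000)/2 = 2.075000
  f(c_1) = f(2.075000) = 13.626047
  f(a) × f(c) < 0, new interval: [0.910000, 2.075000]
Iteration 2:
  c_2 = (0.910000 + 2.075000)/2 = 1.492500
  f(c_2) = f(1.492500) = 3.529796
  f(a) × f(c) < 0, new interval: [0.910000, 1.492500]
Iteration 3:
  c_3 = (0.910000 + 1.492500)/2 = 1.201250
  f(c_3) = f(1.201250) = 0.458660
  f(a) × f(c) < 0, new interval: [0.910000, 1.201250]
Iteration 4:
  c_4 = (0.910000 + 1.201250)/2 = 1.055625
  f(c_4) = f(1.055625) = -0.647513
  f(a) × f(c) ≥ 0, new interval: [1.055625, 1.201250]

After 4 iteration(s), the approximation is c_4 = 1.055625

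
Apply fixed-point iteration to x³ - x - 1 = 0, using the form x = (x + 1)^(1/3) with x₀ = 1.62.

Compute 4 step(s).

Equation: x³ - x - 1 = 0
Fixed-point form: x = (x + 1)^(1/3)
x₀ = 1.62

x_1 = g(1.620000) = 1.378586
x_2 = g(1.378586) = 1.334872
x_3 = g(1.334872) = 1.326644
x_4 = g(1.326644) = 1.325084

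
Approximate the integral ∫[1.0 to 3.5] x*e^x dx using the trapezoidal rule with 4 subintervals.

f(x) = x*e^x
a = 1.0, b = 3.5, n = 4
h = (b - a)/n = 0.625000

Trapezoidal rule: (h/2)[f(x₀) + 2f(x₁) + 2f(x₂) + ... + f(xₙ)]

x_0 = 1.0000, f(x_0) = 2.718282, coefficient = 1
x_1 = 1.6250, f(x_1) = 8.252431, coefficient = 2
x_2 = 2.2500, f(x_2) = 21.347406, coefficient = 2
x_3 = 2.8750, f(x_3) = 50.960594, coefficient = 2
x_4 = 3.5000, f(x_4) = 115.904082, coefficient = 1

I ≈ (0.625000/2) × 279.743226 = 87.419758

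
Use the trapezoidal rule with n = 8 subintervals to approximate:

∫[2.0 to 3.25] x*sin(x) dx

f(x) = x*sin(x)
a = 2.0, b = 3.25, n = 8
h = (b - a)/n = 0.156250

Trapezoidal rule: (h/2)[f(x₀) + 2f(x₁) + 2f(x₂) + ... + f(xₙ)]

x_0 = 2.0000, f(x_0) = 1.818595, coefficient = 1
x_1 = 2.1562, f(x_1) = 1.797151, coefficient = 2
x_2 = 2.3125, f(x_2) = 1.705050, coefficient = 2
x_3 = 2.4688, f(x_3) = 1.538554, coefficient = 2
x_4 = 2.6250, f(x_4) = 1.296541, coefficient = 2
x_5 = 2.7812, f(x_5) = 0.980655, coefficient = 2
x_6 = 2.9375, f(x_6) = 0.595369, coefficient = 2
x_7 = 3.0938, f(x_7) = 0.147957, coefficient = 2
x_8 = 3.2500, f(x_8) = -0.351634, coefficient = 1

I ≈ (0.156250/2) × 17.589511 = 1.374181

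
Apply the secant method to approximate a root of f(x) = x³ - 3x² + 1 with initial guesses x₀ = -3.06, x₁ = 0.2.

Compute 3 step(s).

f(x) = x³ - 3x² + 1
x₀ = -3.06, x₁ = 0.2

Secant formula: x_{n+1} = x_n - f(x_n)(x_n - x_{n-1})/(f(x_n) - f(x_{n-1}))

Iteration 1:
  f(-3.060000) = -55.743416
  f(0.200000) = 0.888000
  x_2 = 0.200000 - 0.888000×(0.200000 - (-3.060000))/(0.888000 - (-55.743416))
       = 0.148882
Iteration 2:
  f(0.200000) = 0.888000
  f(0.148882) = 0.936802
  x_3 = 0.148882 - 0.936802×(0.148882 - 0.200000)/(0.936802 - 0.888000)
       = 1.130131
Iteration 3:
  f(0.148882) = 0.936802
  f(1.130131) = -1.388190
  x_4 = 1.130131 - (-1.388190)×(1.130131 - 0.148882)/(-1.388190 - 0.936802)
       = 0.544254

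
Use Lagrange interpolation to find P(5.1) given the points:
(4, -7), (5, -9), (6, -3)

Lagrange interpolation formula:
P(x) = Σ yᵢ × Lᵢ(x)
where Lᵢ(x) = Π_{j≠i} (x - xⱼ)/(xᵢ - xⱼ)

L_0(5.1) = (5.1 - 5)/(4 - 5) × (5.1 - 6)/(4 - 6) = -0.045000
L_1(5.1) = (5.1 - 4)/(5 - 4) × (5.1 - 6)/(5 - 6) = 0.990000
L_2(5.1) = (5.1 - 4)/(6 - 4) × (5.1 - 5)/(6 - 5) = 0.055000

P(5.1) = (-7)×L_0(5.1) + (-9)×L_1(5.1) + (-3)×L_2(5.1)
P(5.1) = -8.760000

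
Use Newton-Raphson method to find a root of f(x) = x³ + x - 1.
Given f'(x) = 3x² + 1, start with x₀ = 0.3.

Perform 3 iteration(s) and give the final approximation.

f(x) = x³ + x - 1
f'(x) = 3x² + 1
x₀ = 0.3

Newton-Raphson formula: x_{n+1} = x_n - f(x_n)/f'(x_n)

Iteration 1:
  f(0.300000) = -0.673000
  f'(0.300000) = 1.270000
  x_1 = 0.300000 - (-0.673000)/1.270000 = 0.829921
Iteration 2:
  f(0.829921) = 0.401546
  f'(0.829921) = 3.066308
  x_2 = 0.829921 - 0.401546/3.066308 = 0.698967
Iteration 3:
  f(0.698967) = 0.040451
  f'(0.698967) = 2.465665
  x_3 = 0.698967 - 0.040451/2.465665 = 0.682561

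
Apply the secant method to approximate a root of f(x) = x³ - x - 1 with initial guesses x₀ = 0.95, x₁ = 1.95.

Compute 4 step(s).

f(x) = x³ - x - 1
x₀ = 0.95, x₁ = 1.95

Secant formula: x_{n+1} = x_n - f(x_n)(x_n - x_{n-1})/(f(x_n) - f(x_{n-1}))

Iteration 1:
  f(0.950000) = -1.092625
  f(1.950000) = 4.464875
  x_2 = 1.950000 - 4.464875×(1.950000 - 0.950000)/(4.464875 - (-1.092625))
       = 1.146604
Iteration 2:
  f(1.950000) = 4.464875
  f(1.146604) = -0.639164
  x_3 = 1.146604 - (-0.639164)×(1.146604 - 1.950000)/(-0.639164 - 4.464875)
       = 1.247211
Iteration 3:
  f(1.146604) = -0.639164
  f(1.247211) = -0.307132
  x_4 = 1.247211 - (-0.307132)×(1.247211 - 1.146604)/(-0.307132 - (-0.639164))
       = 1.340273
Iteration 4:
  f(1.247211) = -0.307132
  f(1.340273) = 0.067300
  x_5 = 1.340273 - 0.067300×(1.340273 - 1.247211)/(0.067300 - (-0.307132))
       = 1.323546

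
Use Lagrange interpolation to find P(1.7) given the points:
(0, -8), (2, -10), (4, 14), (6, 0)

Lagrange interpolation formula:
P(x) = Σ yᵢ × Lᵢ(x)
where Lᵢ(x) = Π_{j≠i} (x - xⱼ)/(xᵢ - xⱼ)

L_0(1.7) = (1.7 - 2)/(0 - 2) × (1.7 - 4)/(0 - 4) × (1.7 - 6)/(0 - 6) = 0.061813
L_1(1.7) = (1.7 - 0)/(2 - 0) × (1.7 - 4)/(2 - 4) × (1.7 - 6)/(2 - 6) = 1.050812
L_2(1.7) = (1.7 - 0)/(4 - 0) × (1.7 - 2)/(4 - 2) × (1.7 - 6)/(4 - 6) = -0.137063
L_3(1.7) = (1.7 - 0)/(6 - 0) × (1.7 - 2)/(6 - 2) × (1.7 - 4)/(6 - 4) = 0.024438

P(1.7) = (-8)×L_0(1.7) + (-10)×L_1(1.7) + 14×L_2(1.7) + 0×L_3(1.7)
P(1.7) = -12.921500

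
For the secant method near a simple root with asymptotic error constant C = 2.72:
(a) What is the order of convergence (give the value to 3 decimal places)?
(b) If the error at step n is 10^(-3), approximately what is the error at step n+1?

(a) Secant method has superlinear convergence with order φ = (1+√5)/2 ≈ 1.618.
    This means |e_{n+1}| ≈ C|e_n|^1.618.

(b) With |e_n| = 10^(-3) and C = 2.72:
    |e_{n+1}| ≈ 2.72 × (10^(-3))^1.618 = 2.72 × 10^(-4.85)

(a) ≈ 1.618 (golden ratio); (b) |e_{n+1}| ≈ 3.806e-05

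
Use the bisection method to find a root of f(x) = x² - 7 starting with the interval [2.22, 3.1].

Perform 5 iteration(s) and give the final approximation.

f(x) = x² - 7
Initial interval: [2.22, 3.1]

Iteration 1:
  c_1 = (2.220000 + 3.100000)/2 = 2.660000
  f(c_1) = f(2.660000) = 0.075600
  f(a) × f(c) < 0, new interval: [2.220000, 2.660000]
Iteration 2:
  c_2 = (2.220000 + 2.660000)/2 = 2.440000
  f(c_2) = f(2.440000) = -1.046400
  f(a) × f(c) ≥ 0, new interval: [2.440000, 2.660000]
Iteration 3:
  c_3 = (2.440000 + 2.660000)/2 = 2.550000
  f(c_3) = f(2.550000) = -0.497500
  f(a) × f(c) ≥ 0, new interval: [2.550000, 2.660000]
Iteration 4:
  c_4 = (2.550000 + 2.660000)/2 = 2.605000
  f(c_4) = f(2.605000) = -0.213975
  f(a) × f(c) ≥ 0, new interval: [2.605000, 2.660000]
Iteration 5:
  c_5 = (2.605000 + 2.660000)/2 = 2.632500
  f(c_5) = f(2.632500) = -0.069944
  f(a) × f(c) ≥ 0, new interval: [2.632500, 2.660000]

After 5 iteration(s), the approximation is c_5 = 2.632500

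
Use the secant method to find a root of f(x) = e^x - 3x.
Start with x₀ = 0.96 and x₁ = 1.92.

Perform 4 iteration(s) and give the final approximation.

f(x) = e^x - 3x
x₀ = 0.96, x₁ = 1.92

Secant formula: x_{n+1} = x_n - f(x_n)(x_n - x_{n-1})/(f(x_n) - f(x_{n-1}))

Iteration 1:
  f(0.960000) = -0.268304
  f(1.920000) = 1.060958
  x_2 = 1.920000 - 1.060958×(1.920000 - 0.960000)/(1.060958 - (-0.268304))
       = 1.153770
Iteration 2:
  f(1.920000) = 1.060958
  f(1.153770) = -0.291188
  x_3 = 1.153770 - (-0.291188)×(1.153770 - 1.920000)/(-0.291188 - 1.060958)
       = 1.318780
Iteration 3:
  f(1.153770) = -0.291188
  f(1.318780) = -0.217483
  x_4 = 1.318780 - (-0.217483)×(1.318780 - 1.153770)/(-0.217483 - (-0.291188))
       = 1.805676
Iteration 4:
  f(1.318780) = -0.217483
  f(1.805676) = 0.667054
  x_5 = 1.805676 - 0.667054×(1.805676 - 1.318780)/(0.667054 - (-0.217483))
       = 1.438494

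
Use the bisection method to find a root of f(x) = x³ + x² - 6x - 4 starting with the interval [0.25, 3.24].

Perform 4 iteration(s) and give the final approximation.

f(x) = x³ + x² - 6x - 4
Initial interval: [0.25, 3.24]

Iteration 1:
  c_1 = (0.250000 + 3.240000)/2 = 1.745000
  f(c_1) = f(1.745000) = -6.111406
  f(a) × f(c) ≥ 0, new interval: [1.745000, 3.240000]
Iteration 2:
  c_2 = (1.745000 + 3.240000)/2 = 2.492500
  f(c_2) = f(2.492500) = 2.742353
  f(a) × f(c) < 0, new interval: [1.745000, 2.492500]
Iteration 3:
  c_3 = (1.745000 + 2.492500)/2 = 2.118750
  f(c_3) = f(2.118750) = -2.712115
  f(a) × f(c) ≥ 0, new interval: [2.118750, 2.492500]
Iteration 4:
  c_4 = (2.118750 + 2.492500)/2 = 2.305625
  f(c_4) = f(2.305625) = -0.261356
  f(a) × f(c) ≥ 0, new interval: [2.305625, 2.492500]

After 4 iteration(s), the approximation is c_4 = 2.305625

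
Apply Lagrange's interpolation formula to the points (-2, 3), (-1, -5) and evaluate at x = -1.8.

Lagrange interpolation formula:
P(x) = Σ yᵢ × Lᵢ(x)
where Lᵢ(x) = Π_{j≠i} (x - xⱼ)/(xᵢ - xⱼ)

L_0(-1.8) = (-1.8 - (-1))/(-2 - (-1)) = 0.800000
L_1(-1.8) = (-1.8 - (-2))/(-1 - (-2)) = 0.200000

P(-1.8) = 3×L_0(-1.8) + (-5)×L_1(-1.8)
P(-1.8) = 1.400000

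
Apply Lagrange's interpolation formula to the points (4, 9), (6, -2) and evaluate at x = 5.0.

Lagrange interpolation formula:
P(x) = Σ yᵢ × Lᵢ(x)
where Lᵢ(x) = Π_{j≠i} (x - xⱼ)/(xᵢ - xⱼ)

L_0(5.0) = (5.0 - 6)/(4 - 6) = 0.500000
L_1(5.0) = (5.0 - 4)/(6 - 4) = 0.500000

P(5.0) = 9×L_0(5.0) + (-2)×L_1(5.0)
P(5.0) = 3.500000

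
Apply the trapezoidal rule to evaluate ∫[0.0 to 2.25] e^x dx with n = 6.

f(x) = e^x
a = 0.0, b = 2.25, n = 6
h = (b - a)/n = 0.375000

Trapezoidal rule: (h/2)[f(x₀) + 2f(x₁) + 2f(x₂) + ... + f(xₙ)]

x_0 = 0.0000, f(x_0) = 1.000000, coefficient = 1
x_1 = 0.3750, f(x_1) = 1.454991, coefficient = 2
x_2 = 0.7500, f(x_2) = 2.117000, coefficient = 2
x_3 = 1.1250, f(x_3) = 3.080217, coefficient = 2
x_4 = 1.5000, f(x_4) = 4.481689, coefficient = 2
x_5 = 1.8750, f(x_5) = 6.520819, coefficient = 2
x_6 = 2.2500, f(x_6) = 9.487736, coefficient = 1

I ≈ (0.375000/2) × 45.797169 = 8.586969
Exact value: 8.487736
Error: 0.099233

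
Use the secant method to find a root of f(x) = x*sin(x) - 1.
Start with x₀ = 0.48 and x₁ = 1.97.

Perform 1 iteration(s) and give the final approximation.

f(x) = x*sin(x) - 1
x₀ = 0.48, x₁ = 1.97

Secant formula: x_{n+1} = x_n - f(x_n)(x_n - x_{n-1})/(f(x_n) - f(x_{n-1}))

Iteration 1:
  f(0.480000) = -0.778346
  f(1.970000) = 0.815100
  x_2 = 1.970000 - 0.815100×(1.970000 - 0.480000)/(0.815100 - (-0.778346))
       = 1.207816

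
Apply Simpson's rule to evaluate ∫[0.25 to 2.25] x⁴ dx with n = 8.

f(x) = x⁴
a = 0.25, b = 2.25, n = 8
h = (b - a)/n = 0.250000

Simpson's rule: (h/3)[f(x₀) + 4f(x₁) + 2f(x₂) + ... + f(xₙ)]

x_0 = 0.2500, f(x_0) = 0.003906, coefficient = 1
x_1 = 0.5000, f(x_1) = 0.062500, coefficient = 4
x_2 = 0.7500, f(x_2) = 0.316406, coefficient = 2
x_3 = 1.0000, f(x_3) = 1.000000, coefficient = 4
x_4 = 1.2500, f(x_4) = 2.441406, coefficient = 2
x_5 = 1.5000, f(x_5) = 5.062500, coefficient = 4
x_6 = 1.7500, f(x_6) = 9.378906, coefficient = 2
x_7 = 2.0000, f(x_7) = 16.000000, coefficient = 4
x_8 = 2.2500, f(x_8) = 25.628906, coefficient = 1

I ≈ (0.250000/3) × 138.406250 = 11.533854
Exact value: 11.532812
Error: 0.001042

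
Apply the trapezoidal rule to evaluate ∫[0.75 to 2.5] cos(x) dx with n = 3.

f(x) = cos(x)
a = 0.75, b = 2.5, n = 3
h = (b - a)/n = 0.583333

Trapezoidal rule: (h/2)[f(x₀) + 2f(x₁) + 2f(x₂) + ... + f(xₙ)]

x_0 = 0.7500, f(x_0) = 0.731689, coefficient = 1
x_1 = 1.3333, f(x_1) = 0.235238, coefficient = 2
x_2 = 1.9167, f(x_2) = -0.339016, coefficient = 2
x_3 = 2.5000, f(x_3) = -0.801144, coefficient = 1

I ≈ (0.583333/2) × -0.277011 = -0.080795
Exact value: -0.083167
Error: 0.002372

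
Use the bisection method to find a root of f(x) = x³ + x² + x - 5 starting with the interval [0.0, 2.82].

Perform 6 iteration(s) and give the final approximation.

f(x) = x³ + x² + x - 5
Initial interval: [0.0, 2.82]

Iteration 1:
  c_1 = (0.000000 + 2.820000)/2 = 1.410000
  f(c_1) = f(1.410000) = 1.201321
  f(a) × f(c) < 0, new interval: [0.000000, 1.410000]
Iteration 2:
  c_2 = (0.000000 + 1.410000)/2 = 0.705000
  f(c_2) = f(0.705000) = -3.447572
  f(a) × f(c) ≥ 0, new interval: [0.705000, 1.410000]
Iteration 3:
  c_3 = (0.705000 + 1.410000)/2 = 1.057500
  f(c_3) = f(1.057500) = -1.641585
  f(a) × f(c) ≥ 0, new interval: [1.057500, 1.410000]
Iteration 4:
  c_4 = (1.057500 + 1.410000)/2 = 1.233750
  f(c_4) = f(1.233750) = -0.366172
  f(a) × f(c) ≥ 0, new interval: [1.233750, 1.410000]
Iteration 5:
  c_5 = (1.233750 + 1.410000)/2 = 1.321875
  f(c_5) = f(1.321875) = 0.379011
  f(a) × f(c) < 0, new interval: [1.233750, 1.321875]
Iteration 6:
  c_6 = (1.233750 + 1.321875)/2 = 1.277813
  f(c_6) = f(1.277813) = -0.002964
  f(a) × f(c) ≥ 0, new interval: [1.277813, 1.321875]

After 6 iteration(s), the approximation is c_6 = 1.277813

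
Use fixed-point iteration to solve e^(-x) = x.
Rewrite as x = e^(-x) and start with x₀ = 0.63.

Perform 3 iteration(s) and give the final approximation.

Equation: e^(-x) = x
Fixed-point form: x = e^(-x)
x₀ = 0.63

x_1 = g(0.630000) = 0.532592
x_2 = g(0.532592) = 0.587081
x_3 = g(0.587081) = 0.555948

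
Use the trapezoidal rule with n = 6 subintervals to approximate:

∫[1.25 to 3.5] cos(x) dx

f(x) = cos(x)
a = 1.25, b = 3.5, n = 6
h = (b - a)/n = 0.375000

Trapezoidal rule: (h/2)[f(x₀) + 2f(x₁) + 2f(x₂) + ... + f(xₙ)]

x_0 = 1.2500, f(x_0) = 0.315322, coefficient = 1
x_1 = 1.6250, f(x_1) = -0.054177, coefficient = 2
x_2 = 2.0000, f(x_2) = -0.416147, coefficient = 2
x_3 = 2.3750, f(x_3) = -0.720278, coefficient = 2
x_4 = 2.7500, f(x_4) = -0.924302, coefficient = 2
x_5 = 3.1250, f(x_5) = -0.999862, coefficient = 2
x_6 = 3.5000, f(x_6) = -0.936457, coefficient = 1

I ≈ (0.375000/2) × -6.850669 = -1.284500
Exact value: -1.299768
Error: 0.015267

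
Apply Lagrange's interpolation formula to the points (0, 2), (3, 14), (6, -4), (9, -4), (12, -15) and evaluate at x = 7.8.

Lagrange interpolation formula:
P(x) = Σ yᵢ × Lᵢ(x)
where Lᵢ(x) = Π_{j≠i} (x - xⱼ)/(xᵢ - xⱼ)

L_0(7.8) = (7.8 - 3)/(0 - 3) × (7.8 - 6)/(0 - 6) × (7.8 - 9)/(0 - 9) × (7.8 - 12)/(0 - 12) = 0.022400
L_1(7.8) = (7.8 - 0)/(3 - 0) × (7.8 - 6)/(3 - 6) × (7.8 - 9)/(3 - 9) × (7.8 - 12)/(3 - 12) = -0.145600
L_2(7.8) = (7.8 - 0)/(6 - 0) × (7.8 - 3)/(6 - 3) × (7.8 - 9)/(6 - 9) × (7.8 - 12)/(6 - 12) = 0.582400
L_3(7.8) = (7.8 - 0)/(9 - 0) × (7.8 - 3)/(9 - 3) × (7.8 - 6)/(9 - 6) × (7.8 - 12)/(9 - 12) = 0.582400
L_4(7.8) = (7.8 - 0)/(12 - 0) × (7.8 - 3)/(12 - 3) × (7.8 - 6)/(12 - 6) × (7.8 - 9)/(12 - 9) = -0.041600

P(7.8) = 2×L_0(7.8) + 14×L_1(7.8) + (-4)×L_2(7.8) + (-4)×L_3(7.8) + (-15)×L_4(7.8)
P(7.8) = -6.028800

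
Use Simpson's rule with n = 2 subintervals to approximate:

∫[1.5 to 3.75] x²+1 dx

f(x) = x²+1
a = 1.5, b = 3.75, n = 2
h = (b - a)/n = 1.125000

Simpson's rule: (h/3)[f(x₀) + 4f(x₁) + 2f(x₂) + ... + f(xₙ)]

x_0 = 1.5000, f(x_0) = 3.250000, coefficient = 1
x_1 = 2.6250, f(x_1) = 7.890625, coefficient = 4
x_2 = 3.7500, f(x_2) = 15.062500, coefficient = 1

I ≈ (1.125000/3) × 49.875000 = 18.703125
Exact value: 18.703125
Error: 0.000000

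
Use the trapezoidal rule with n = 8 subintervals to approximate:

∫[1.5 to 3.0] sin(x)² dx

f(x) = sin(x)²
a = 1.5, b = 3.0, n = 8
h = (b - a)/n = 0.187500

Trapezoidal rule: (h/2)[f(x₀) + 2f(x₁) + 2f(x₂) + ... + f(xₙ)]

x_0 = 1.5000, f(x_0) = 0.994996, coefficient = 1
x_1 = 1.6875, f(x_1) = 0.986442, coefficient = 2
x_2 = 1.8750, f(x_2) = 0.910280, coefficient = 2
x_3 = 2.0625, f(x_3) = 0.777095, coefficient = 2
x_4 = 2.2500, f(x_4) = 0.605398, coefficient = 2
x_5 = 2.4375, f(x_5) = 0.419052, coefficient = 2
x_6 = 2.6250, f(x_6) = 0.243957, coefficient = 2
x_7 = 2.8125, f(x_7) = 0.104448, coefficient = 2
x_8 = 3.0000, f(x_8) = 0.019915, coefficient = 1

I ≈ (0.187500/2) × 9.108255 = 0.853899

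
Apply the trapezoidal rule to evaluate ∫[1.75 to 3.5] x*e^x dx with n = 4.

f(x) = x*e^x
a = 1.75, b = 3.5, n = 4
h = (b - a)/n = 0.437500

Trapezoidal rule: (h/2)[f(x₀) + 2f(x₁) + 2f(x₂) + ... + f(xₙ)]

x_0 = 1.7500, f(x_0) = 10.070555, coefficient = 1
x_1 = 2.1875, f(x_1) = 19.496975, coefficient = 2
x_2 = 2.6250, f(x_2) = 36.237007, coefficient = 2
x_3 = 3.0625, f(x_3) = 65.479137, coefficient = 2
x_4 = 3.5000, f(x_4) = 115.904082, coefficient = 1

I ≈ (0.437500/2) × 368.400876 = 80.587692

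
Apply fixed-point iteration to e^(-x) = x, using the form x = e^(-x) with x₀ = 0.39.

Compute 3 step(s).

Equation: e^(-x) = x
Fixed-point form: x = e^(-x)
x₀ = 0.39

x_1 = g(0.390000) = 0.677057
x_2 = g(0.677057) = 0.508110
x_3 = g(0.508110) = 0.601631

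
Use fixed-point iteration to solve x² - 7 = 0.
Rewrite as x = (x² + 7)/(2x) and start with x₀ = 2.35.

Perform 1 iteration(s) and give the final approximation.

Equation: x² - 7 = 0
Fixed-point form: x = (x² + 7)/(2x)
x₀ = 2.35

x_1 = g(2.350000) = 2.664362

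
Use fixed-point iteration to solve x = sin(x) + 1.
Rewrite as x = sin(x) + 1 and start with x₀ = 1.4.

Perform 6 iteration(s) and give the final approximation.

Equation: x = sin(x) + 1
Fixed-point form: x = sin(x) + 1
x₀ = 1.4

x_1 = g(1.400000) = 1.985450
x_2 = g(1.985450) = 1.915256
x_3 = g(1.915256) = 1.941258
x_4 = g(1.941258) = 1.932160
x_5 = g(1.932160) = 1.935415
x_6 = g(1.935415) = 1.934260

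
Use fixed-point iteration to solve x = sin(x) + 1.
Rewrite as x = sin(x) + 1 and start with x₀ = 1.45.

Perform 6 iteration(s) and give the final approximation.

Equation: x = sin(x) + 1
Fixed-point form: x = sin(x) + 1
x₀ = 1.45

x_1 = g(1.450000) = 1.992713
x_2 = g(1.992713) = 1.912306
x_3 = g(1.912306) = 1.942250
x_4 = g(1.942250) = 1.931801
x_5 = g(1.931801) = 1.935543
x_6 = g(1.935543) = 1.934214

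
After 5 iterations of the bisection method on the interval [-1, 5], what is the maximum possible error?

Bisection error bound: |error| ≤ (b-a)/2^n
|error| ≤ (5 - (-1))/2^5 = 6/2^5
|error| ≤ 0.1875000000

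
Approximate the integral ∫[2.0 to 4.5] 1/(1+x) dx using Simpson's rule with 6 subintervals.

f(x) = 1/(1+x)
a = 2.0, b = 4.5, n = 6
h = (b - a)/n = 0.416667

Simpson's rule: (h/3)[f(x₀) + 4f(x₁) + 2f(x₂) + ... + f(xₙ)]

x_0 = 2.0000, f(x_0) = 0.333333, coefficient = 1
x_1 = 2.4167, f(x_1) = 0.292683, coefficient = 4
x_2 = 2.8333, f(x_2) = 0.260870, coefficient = 2
x_3 = 3.2500, f(x_3) = 0.235294, coefficient = 4
x_4 = 3.6667, f(x_4) = 0.214286, coefficient = 2
x_5 = 4.0833, f(x_5) = 0.196721, coefficient = 4
x_6 = 4.5000, f(x_6) = 0.181818, coefficient = 1

I ≈ (0.416667/3) × 4.364255 = 0.606147
Exact value: 0.606136
Error: 0.000011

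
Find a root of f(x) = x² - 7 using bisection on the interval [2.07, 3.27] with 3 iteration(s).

f(x) = x² - 7
Initial interval: [2.07, 3.27]

Iteration 1:
  c_1 = (2.070000 + 3.270000)/2 = 2.670000
  f(c_1) = f(2.670000) = 0.128900
  f(a) × f(c) < 0, new interval: [2.070000, 2.670000]
Iteration 2:
  c_2 = (2.070000 + 2.670000)/2 = 2.370000
  f(c_2) = f(2.370000) = -1.383100
  f(a) × f(c) ≥ 0, new interval: [2.370000, 2.670000]
Iteration 3:
  c_3 = (2.370000 + 2.670000)/2 = 2.520000
  f(c_3) = f(2.520000) = -0.649600
  f(a) × f(c) ≥ 0, new interval: [2.520000, 2.670000]

After 3 iteration(s), the approximation is c_3 = 2.520000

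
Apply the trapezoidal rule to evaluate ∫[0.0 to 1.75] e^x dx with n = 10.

f(x) = e^x
a = 0.0, b = 1.75, n = 10
h = (b - a)/n = 0.175000

Trapezoidal rule: (h/2)[f(x₀) + 2f(x₁) + 2f(x₂) + ... + f(xₙ)]

x_0 = 0.0000, f(x_0) = 1.000000, coefficient = 1
x_1 = 0.1750, f(x_1) = 1.191246, coefficient = 2
x_2 = 0.3500, f(x_2) = 1.419068, coefficient = 2
x_3 = 0.5250, f(x_3) = 1.690459, coefficient = 2
x_4 = 0.7000, f(x_4) = 2.013753, coefficient = 2
x_5 = 0.8750, f(x_5) = 2.398875, coefficient = 2
x_6 = 1.0500, f(x_6) = 2.857651, coefficient = 2
x_7 = 1.2250, f(x_7) = 3.404166, coefficient = 2
x_8 = 1.4000, f(x_8) = 4.055200, coefficient = 2
x_9 = 1.5750, f(x_9) = 4.830742, coefficient = 2
x_10 = 1.7500, f(x_10) = 5.754603, coefficient = 1

I ≈ (0.175000/2) × 54.476921 = 4.766731
Exact value: 4.754603
Error: 0.012128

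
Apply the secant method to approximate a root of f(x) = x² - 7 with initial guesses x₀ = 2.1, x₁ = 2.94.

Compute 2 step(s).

f(x) = x² - 7
x₀ = 2.1, x₁ = 2.94

Secant formula: x_{n+1} = x_n - f(x_n)(x_n - x_{n-1})/(f(x_n) - f(x_{n-1}))

Iteration 1:
  f(2.100000) = -2.590000
  f(2.940000) = 1.643600
  x_2 = 2.940000 - 1.643600×(2.940000 - 2.100000)/(1.643600 - (-2.590000))
       = 2.613889
Iteration 2:
  f(2.940000) = 1.643600
  f(2.613889) = -0.167585
  x_3 = 2.613889 - (-0.167585)×(2.613889 - 2.940000)/(-0.167585 - 1.643600)
       = 2.644063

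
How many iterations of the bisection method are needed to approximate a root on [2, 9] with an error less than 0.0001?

We need (b-a)/2^n ≤ 0.0001
(9 - 2)/2^n ≤ 0.0001
7/2^n ≤ 0.0001
2^n ≥ 70000
n ≥ log₂(70000) = 16.10
n ≥ 17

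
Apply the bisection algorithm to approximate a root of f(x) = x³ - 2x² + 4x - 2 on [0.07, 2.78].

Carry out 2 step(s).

f(x) = x³ - 2x² + 4x - 2
Initial interval: [0.07, 2.78]

Iteration 1:
  c_1 = (0.070000 + 2.780000)/2 = 1.425000
  f(c_1) = f(1.425000) = 2.532391
  f(a) × f(c) < 0, new interval: [0.070000, 1.425000]
Iteration 2:
  c_2 = (0.070000 + 1.425000)/2 = 0.747500
  f(c_2) = f(0.747500) = 0.290158
  f(a) × f(c) < 0, new interval: [0.070000, 0.747500]

After 2 iteration(s), the approximation is c_2 = 0.747500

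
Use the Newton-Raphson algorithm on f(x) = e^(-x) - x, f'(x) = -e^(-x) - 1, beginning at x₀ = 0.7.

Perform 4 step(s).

f(x) = e^(-x) - x
f'(x) = -e^(-x) - 1
x₀ = 0.7

Newton-Raphson formula: x_{n+1} = x_n - f(x_n)/f'(x_n)

Iteration 1:
  f(0.700000) = -0.203415
  f'(0.700000) = -1.496585
  x_1 = 0.700000 - (-0.203415)/(-1.496585) = 0.564081
Iteration 2:
  f(0.564081) = 0.004802
  f'(0.564081) = -1.568883
  x_2 = 0.564081 - 0.004802/(-1.568883) = 0.567142
Iteration 3:
  f(0.567142) = 0.000003
  f'(0.567142) = -1.567144
  x_3 = 0.567142 - 0.000003/(-1.567144) = 0.567143
Iteration 4:
  f(0.567143) = 0.000000
  f'(0.567143) = -1.567143
  x_4 = 0.567143 - 0.000000/(-1.567143) = 0.567143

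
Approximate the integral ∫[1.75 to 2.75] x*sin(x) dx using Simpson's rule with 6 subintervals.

f(x) = x*sin(x)
a = 1.75, b = 2.75, n = 6
h = (b - a)/n = 0.166667

Simpson's rule: (h/3)[f(x₀) + 4f(x₁) + 2f(x₂) + ... + f(xₙ)]

x_0 = 1.7500, f(x_0) = 1.721975, coefficient = 1
x_1 = 1.9167, f(x_1) = 1.803163, coefficient = 4
x_2 = 2.0833, f(x_2) = 1.815632, coefficient = 2
x_3 = 2.2500, f(x_3) = 1.750665, coefficient = 4
x_4 = 2.4167, f(x_4) = 1.602443, coefficient = 2
x_5 = 2.5833, f(x_5) = 1.368419, coefficient = 4
x_6 = 2.7500, f(x_6) = 1.049568, coefficient = 1

I ≈ (0.166667/3) × 29.296681 = 1.627593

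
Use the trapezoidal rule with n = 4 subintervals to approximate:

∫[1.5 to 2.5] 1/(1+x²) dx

f(x) = 1/(1+x²)
a = 1.5, b = 2.5, n = 4
h = (b - a)/n = 0.250000

Trapezoidal rule: (h/2)[f(x₀) + 2f(x₁) + 2f(x₂) + ... + f(xₙ)]

x_0 = 1.5000, f(x_0) = 0.307692, coefficient = 1
x_1 = 1.7500, f(x_1) = 0.246154, coefficient = 2
x_2 = 2.0000, f(x_2) = 0.200000, coefficient = 2
x_3 = 2.2500, f(x_3) = 0.164948, coefficient = 2
x_4 = 2.5000, f(x_4) = 0.137931, coefficient = 1

I ≈ (0.250000/2) × 1.667828 = 0.208478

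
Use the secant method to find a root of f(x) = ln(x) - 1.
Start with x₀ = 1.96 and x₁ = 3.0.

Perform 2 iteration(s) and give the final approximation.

f(x) = ln(x) - 1
x₀ = 1.96, x₁ = 3.0

Secant formula: x_{n+1} = x_n - f(x_n)(x_n - x_{n-1})/(f(x_n) - f(x_{n-1}))

Iteration 1:
  f(1.960000) = -0.327056
  f(3.000000) = 0.098612
  x_2 = 3.000000 - 0.098612×(3.000000 - 1.960000)/(0.098612 - (-0.327056))
       = 2.759069
Iteration 2:
  f(3.000000) = 0.098612
  f(2.759069) = 0.014893
  x_3 = 2.759069 - 0.014893×(2.759069 - 3.000000)/(0.014893 - 0.098612)
       = 2.716208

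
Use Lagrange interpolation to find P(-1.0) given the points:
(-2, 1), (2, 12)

Lagrange interpolation formula:
P(x) = Σ yᵢ × Lᵢ(x)
where Lᵢ(x) = Π_{j≠i} (x - xⱼ)/(xᵢ - xⱼ)

L_0(-1.0) = (-1.0 - 2)/(-2 - 2) = 0.750000
L_1(-1.0) = (-1.0 - (-2))/(2 - (-2)) = 0.250000

P(-1.0) = 1×L_0(-1.0) + 12×L_1(-1.0)
P(-1.0) = 3.750000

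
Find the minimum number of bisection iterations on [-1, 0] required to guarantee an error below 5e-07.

We need (b-a)/2^n ≤ 5e-07
(0 - (-1))/2^n ≤ 5e-07
1/2^n ≤ 5e-07
2^n ≥ 2000000
n ≥ log₂(2000000) = 20.93
n ≥ 21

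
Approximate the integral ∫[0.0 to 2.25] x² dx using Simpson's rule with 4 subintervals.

f(x) = x²
a = 0.0, b = 2.25, n = 4
h = (b - a)/n = 0.562500

Simpson's rule: (h/3)[f(x₀) + 4f(x₁) + 2f(x₂) + ... + f(xₙ)]

x_0 = 0.0000, f(x_0) = 0.000000, coefficient = 1
x_1 = 0.5625, f(x_1) = 0.316406, coefficient = 4
x_2 = 1.1250, f(x_2) = 1.265625, coefficient = 2
x_3 = 1.6875, f(x_3) = 2.847656, coefficient = 4
x_4 = 2.2500, f(x_4) = 5.062500, coefficient = 1

I ≈ (0.562500/3) × 20.250000 = 3.796875
Exact value: 3.796875
Error: 0.000000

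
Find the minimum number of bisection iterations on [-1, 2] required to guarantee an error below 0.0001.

We need (b-a)/2^n ≤ 0.0001
(2 - (-1))/2^n ≤ 0.0001
3/2^n ≤ 0.0001
2^n ≥ 30000
n ≥ log₂(30000) = 14.87
n ≥ 15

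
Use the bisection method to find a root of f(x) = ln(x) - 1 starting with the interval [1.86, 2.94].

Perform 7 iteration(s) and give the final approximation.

f(x) = ln(x) - 1
Initial interval: [1.86, 2.94]

Iteration 1:
  c_1 = (1.860000 + 2.940000)/2 = 2.400000
  f(c_1) = f(2.400000) = -0.124531
  f(a) × f(c) ≥ 0, new interval: [2.400000, 2.940000]
Iteration 2:
  c_2 = (2.400000 + 2.940000)/2 = 2.670000
  f(c_2) = f(2.670000) = -0.017922
  f(a) × f(c) ≥ 0, new interval: [2.670000, 2.940000]
Iteration 3:
  c_3 = (2.670000 + 2.940000)/2 = 2.805000
  f(c_3) = f(2.805000) = 0.031404
  f(a) × f(c) < 0, new interval: [2.670000, 2.805000]
Iteration 4:
  c_4 = (2.670000 + 2.805000)/2 = 2.737500
  f(c_4) = f(2.737500) = 0.007045
  f(a) × f(c) < 0, new interval: [2.670000, 2.737500]
Iteration 5:
  c_5 = (2.670000 + 2.737500)/2 = 2.703750
  f(c_5) = f(2.703750) = -0.005360
  f(a) × f(c) ≥ 0, new interval: [2.703750, 2.737500]
Iteration 6:
  c_6 = (2.703750 + 2.737500)/2 = 2.720625
  f(c_6) = f(2.720625) = 0.000862
  f(a) × f(c) < 0, new interval: [2.703750, 2.720625]
Iteration 7:
  c_7 = (2.703750 + 2.720625)/2 = 2.712187
  f(c_7) = f(2.712187) = -0.002244
  f(a) × f(c) ≥ 0, new interval: [2.712187, 2.720625]

After 7 iteration(s), the approximation is c_7 = 2.712187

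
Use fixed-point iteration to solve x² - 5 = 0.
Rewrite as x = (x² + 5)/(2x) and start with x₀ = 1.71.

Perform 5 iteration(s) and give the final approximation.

Equation: x² - 5 = 0
Fixed-point form: x = (x² + 5)/(2x)
x₀ = 1.71

x_1 = g(1.710000) = 2.316988
x_2 = g(2.316988) = 2.237481
x_3 = g(2.237481) = 2.236068
x_4 = g(2.236068) = 2.236068
x_5 = g(2.236068) = 2.236068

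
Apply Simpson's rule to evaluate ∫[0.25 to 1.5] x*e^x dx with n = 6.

f(x) = x*e^x
a = 0.25, b = 1.5, n = 6
h = (b - a)/n = 0.208333

Simpson's rule: (h/3)[f(x₀) + 4f(x₁) + 2f(x₂) + ... + f(xₙ)]

x_0 = 0.2500, f(x_0) = 0.321006, coefficient = 1
x_1 = 0.4583, f(x_1) = 0.724825, coefficient = 4
x_2 = 0.6667, f(x_2) = 1.298489, coefficient = 2
x_3 = 0.8750, f(x_3) = 2.099016, coefficient = 4
x_4 = 1.0833, f(x_4) = 3.200721, coefficient = 2
x_5 = 1.2917, f(x_5) = 4.700176, coefficient = 4
x_6 = 1.5000, f(x_6) = 6.722534, coefficient = 1

I ≈ (0.208333/3) × 46.138029 = 3.204030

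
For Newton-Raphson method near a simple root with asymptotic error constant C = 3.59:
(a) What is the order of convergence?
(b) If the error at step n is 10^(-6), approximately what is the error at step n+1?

(a) Newton-Raphson has quadratic (order 2) convergence near simple roots.
    This means |e_{n+1}| ≈ C|e_n|².

(b) With |e_n| = 10^(-6) and C = 3.59:
    |e_{n+1}| ≈ 3.59 × (10^(-6))² = 3.59 × 10^(-12)

(a) 2 (quadratic); (b) |e_{n+1}| ≈ 3.590e-12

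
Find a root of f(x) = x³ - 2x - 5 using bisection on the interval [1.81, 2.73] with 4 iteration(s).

f(x) = x³ - 2x - 5
Initial interval: [1.81, 2.73]

Iteration 1:
  c_1 = (1.810000 + 2.730000)/2 = 2.270000
  f(c_1) = f(2.270000) = 2.157083
  f(a) × f(c) < 0, new interval: [1.810000, 2.270000]
Iteration 2:
  c_2 = (1.810000 + 2.270000)/2 = 2.040000
  f(c_2) = f(2.040000) = -0.590336
  f(a) × f(c) ≥ 0, new interval: [2.040000, 2.270000]
Iteration 3:
  c_3 = (2.040000 + 2.270000)/2 = 2.155000
  f(c_3) = f(2.155000) = 0.697874
  f(a) × f(c) < 0, new interval: [2.040000, 2.155000]
Iteration 4:
  c_4 = (2.040000 + 2.155000)/2 = 2.097500
  f(c_4) = f(2.097500) = 0.032964
  f(a) × f(c) < 0, new interval: [2.040000, 2.097500]

After 4 iteration(s), the approximation is c_4 = 2.097500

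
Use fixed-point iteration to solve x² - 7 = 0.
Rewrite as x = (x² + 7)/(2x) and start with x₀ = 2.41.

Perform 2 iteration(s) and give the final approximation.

Equation: x² - 7 = 0
Fixed-point form: x = (x² + 7)/(2x)
x₀ = 2.41

x_1 = g(2.410000) = 2.657282
x_2 = g(2.657282) = 2.645776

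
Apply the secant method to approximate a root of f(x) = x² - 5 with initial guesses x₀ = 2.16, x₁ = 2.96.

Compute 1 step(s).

f(x) = x² - 5
x₀ = 2.16, x₁ = 2.96

Secant formula: x_{n+1} = x_n - f(x_n)(x_n - x_{n-1})/(f(x_n) - f(x_{n-1}))

Iteration 1:
  f(2.160000) = -0.334400
  f(2.960000) = 3.761600
  x_2 = 2.960000 - 3.761600×(2.960000 - 2.160000)/(3.761600 - (-0.334400))
       = 2.225313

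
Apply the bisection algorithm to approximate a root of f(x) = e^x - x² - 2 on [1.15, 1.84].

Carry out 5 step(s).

f(x) = e^x - x² - 2
Initial interval: [1.15, 1.84]

Iteration 1:
  c_1 = (1.150000 + 1.840000)/2 = 1.495000
  f(c_1) = f(1.495000) = 0.224312
  f(a) × f(c) < 0, new interval: [1.150000, 1.495000]
Iteration 2:
  c_2 = (1.150000 + 1.495000)/2 = 1.322500
  f(c_2) = f(1.322500) = 0.003785
  f(a) × f(c) < 0, new interval: [1.150000, 1.322500]
Iteration 3:
  c_3 = (1.150000 + 1.322500)/2 = 1.236250
  f(c_3) = f(1.236250) = -0.085635
  f(a) × f(c) ≥ 0, new interval: [1.236250, 1.322500]
Iteration 4:
  c_4 = (1.236250 + 1.322500)/2 = 1.279375
  f(c_4) = f(1.279375) = -0.042408
  f(a) × f(c) ≥ 0, new interval: [1.279375, 1.322500]
Iteration 5:
  c_5 = (1.279375 + 1.322500)/2 = 1.300937
  f(c_5) = f(1.300937) = -0.019700
  f(a) × f(c) ≥ 0, new interval: [1.300937, 1.322500]

After 5 iteration(s), the approximation is c_5 = 1.300937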